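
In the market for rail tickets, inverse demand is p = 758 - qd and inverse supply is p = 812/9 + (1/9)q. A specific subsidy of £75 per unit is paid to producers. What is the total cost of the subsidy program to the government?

Government cost = £50137.5

Pre-subsidy: 758 - q = 812/9 + (1/9)q gives q* = 601 and p* = 157.
With the subsidy, sellers receive ps = pb + 75 for each unit, where pb is the price buyers pay.
On the curves, pb = 758 - q and ps = 812/9 + (1/9)q; the wedge ps − pb = 75 gives 812/9 + (1/9)q − (758 - q) = 75, so q' = 668.5.
Then pb = 758 − 1·668.5 = 89.5 and ps = 812/9 + (1/9)·668.5 = 164.5.
Government outlay = subsidy × quantity = 75 × 668.5 = 50137.5.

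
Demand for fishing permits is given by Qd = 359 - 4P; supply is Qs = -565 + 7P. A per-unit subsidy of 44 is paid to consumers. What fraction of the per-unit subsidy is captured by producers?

Pre-subsidy: 359 - 4P = -565 + 7P gives P* = 84, Q* = 23.
With the rebate, buyers effectively pay Pb = Ps − 44, where Ps is the price sellers receive.
Demand in terms of Ps becomes Qd = 359 − 4(Ps − 44) = 535 - 4Ps. Setting this equal to supply: 535 - 4Ps = -565 + 7Ps, so Ps = 100.
Buyers pay Pb = 100 − 44 = 56; Q' = -565 + 7·100 = 135.
Buyers' price falls by P* − Pb = 84 − 56 = 28; sellers' price rises by Ps − P* = 100 − 84 = 16.
So producers capture 16/44 = 4/11 of each unit of subsidy.

Producer share = 4/11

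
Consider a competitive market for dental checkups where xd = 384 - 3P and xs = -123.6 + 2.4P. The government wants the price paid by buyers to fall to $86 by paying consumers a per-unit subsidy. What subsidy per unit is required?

Required subsidy s = $18 per unit

At a buyer price of 86, quantity demanded is 384 − 3·86 = 126.
Sellers supply 126 only when they receive Ps with -123.6 + 2.4·Ps = 126, i.e. Ps = 104.
s = Ps − Pb = 104 − 86 = 18.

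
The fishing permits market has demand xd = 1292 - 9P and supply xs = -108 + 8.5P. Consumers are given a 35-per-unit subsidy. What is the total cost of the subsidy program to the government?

Pre-subsidy: 1292 - 9P = -108 + 8.5P gives P* = 80, x* = 572.
With the rebate, buyers effectively pay Pb = Ps − 35, where Ps is the price sellers receive.
Demand in terms of Ps becomes xd = 1292 − 9(Ps − 35) = 1607 - 9Ps. Setting this equal to supply: 1607 - 9Ps = -108 + 8.5Ps, so Ps = 98.
Buyers pay Pb = 98 − 35 = 63; x' = -108 + 8.5·98 = 725.
Government outlay = subsidy × quantity = 35 × 725 = 25375.

Government cost = 25375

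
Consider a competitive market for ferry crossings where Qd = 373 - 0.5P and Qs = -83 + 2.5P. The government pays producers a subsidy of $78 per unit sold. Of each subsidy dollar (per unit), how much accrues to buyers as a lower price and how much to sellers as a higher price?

Buyers gain $65 per unit; sellers gain $13 per unit

Pre-subsidy: 373 - 0.5P = -83 + 2.5P gives P* = 152, Q* = 297.
With the subsidy, sellers receive Ps = Pb + 78 for each unit, where Pb is the price buyers pay.
Supply in terms of Pb becomes Qs = -83 + 2.5(Pb + 78) = 112 + 2.5Pb. Setting this equal to demand: 373 - 0.5Pb = 112 + 2.5Pb, so Pb = 87.
Sellers receive Ps = 87 + 78 = 165; Q' = 373 − 0.5·87 = 329.5.
Buyers' price falls by P* − Pb = 152 − 87 = 65; sellers' price rises by Ps − P* = 165 − 152 = 13.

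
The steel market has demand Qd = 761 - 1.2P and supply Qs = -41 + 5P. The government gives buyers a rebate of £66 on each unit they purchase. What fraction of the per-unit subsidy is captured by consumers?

Consumer share = 25/31

Pre-subsidy: 761 - 1.2P = -41 + 5P gives P* = 4010/31, Q* = 18779/31.
With the rebate, buyers effectively pay Pb = Ps − 66, where Ps is the price sellers receive.
Demand in terms of Ps becomes Qd = 761 − 1.2(Ps − 66) = 840.2 - 1.2Ps. Setting this equal to supply: 840.2 - 1.2Ps = -41 + 5Ps, so Ps = 4406/31.
Buyers pay Pb = 4406/31 − 66 = 2360/31; Q' = -41 + 5·(4406/31) = 20759/31.
Buyers' price falls by P* − Pb = 4010/31 − 2360/31 = 1650/31; sellers' price rises by Ps − P* = 4406/31 − 4010/31 = 396/31.
So consumers capture (1650/31)/66 = 25/31 of each unit of subsidy.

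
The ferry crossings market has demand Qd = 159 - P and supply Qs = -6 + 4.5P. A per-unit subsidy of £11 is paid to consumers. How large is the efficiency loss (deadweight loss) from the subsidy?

Deadweight loss = £49.5

Pre-subsidy: 159 - P = -6 + 4.5P gives P* = 30, Q* = 129.
With the rebate, buyers effectively pay Pb = Ps − 11, where Ps is the price sellers receive.
Demand in terms of Ps becomes Qd = 159 − 1(Ps − 11) = 170 - Ps. Setting this equal to supply: 170 - Ps = -6 + 4.5Ps, so Ps = 32.
Buyers pay Pb = 32 − 11 = 21; Q' = -6 + 4.5·32 = 138.
The subsidy expands output by 138 − 129 = 9 past the efficient level; on those units the gap between marginal cost and willingness to pay runs from 0 up to 11.
DWL = ½ × 11 × 9 = 49.5.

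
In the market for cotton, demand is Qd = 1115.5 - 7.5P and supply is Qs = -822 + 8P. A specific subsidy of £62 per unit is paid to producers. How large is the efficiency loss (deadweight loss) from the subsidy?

Deadweight loss = £7440

Pre-subsidy: 1115.5 - 7.5P = -822 + 8P gives P* = 125, Q* = 178.
With the subsidy, sellers receive Ps = Pb + 62 for each unit, where Pb is the price buyers pay.
Supply in terms of Pb becomes Qs = -822 + 8(Pb + 62) = -326 + 8Pb. Setting this equal to demand: 1115.5 - 7.5Pb = -326 + 8Pb, so Pb = 93.
Sellers receive Ps = 93 + 62 = 155; Q' = 1115.5 − 7.5·93 = 418.
The subsidy expands output by 418 − 178 = 240 past the efficient level; on those units the gap between marginal cost and willingness to pay runs from 0 up to 62.
DWL = ½ × 62 × 240 = 7440.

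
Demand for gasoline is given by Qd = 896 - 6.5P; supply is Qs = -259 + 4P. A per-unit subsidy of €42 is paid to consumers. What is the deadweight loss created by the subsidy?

Deadweight loss = €2184

Pre-subsidy: 896 - 6.5P = -259 + 4P gives P* = 110, Q* = 181.
With the rebate, buyers effectively pay Pb = Ps − 42, where Ps is the price sellers receive.
Demand in terms of Ps becomes Qd = 896 − 6.5(Ps − 42) = 1169 - 6.5Ps. Setting this equal to supply: 1169 - 6.5Ps = -259 + 4Ps, so Ps = 136.
Buyers pay Pb = 136 − 42 = 94; Q' = -259 + 4·136 = 285.
The subsidy expands output by 285 − 181 = 104 past the efficient level; on those units the gap between marginal cost and willingness to pay runs from 0 up to 42.
DWL = ½ × 42 × 104 = 2184.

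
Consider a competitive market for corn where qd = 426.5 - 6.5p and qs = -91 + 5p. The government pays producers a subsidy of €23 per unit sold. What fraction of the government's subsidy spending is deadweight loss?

Pre-subsidy: 426.5 - 6.5p = -91 + 5p gives p* = 45, q* = 134.
With the subsidy, sellers receive ps = pb + 23 for each unit, where pb is the price buyers pay.
Supply in terms of pb becomes qs = -91 + 5(pb + 23) = 24 + 5pb. Setting this equal to demand: 426.5 - 6.5pb = 24 + 5pb, so pb = 35.
Sellers receive ps = 35 + 23 = 58; q' = 426.5 − 6.5·35 = 199.
ΔCS = ½(134 + 199)(45 − 35) = 1665; ΔPS = ½(134 + 199)(58 − 45) = 2164.5.
Government spending = 23 × 199 = 4577.
DWL = ½ × 23 × (199 − 134) = 747.5; fraction = 747.5 / 4577 = 65/398.

DWL / government spending = 65/398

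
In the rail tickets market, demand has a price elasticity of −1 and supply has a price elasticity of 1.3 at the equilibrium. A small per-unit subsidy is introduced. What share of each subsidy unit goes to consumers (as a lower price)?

Consumer share = 13/23

For a small subsidy around the equilibrium, the benefit split depends on the relative slopes, which at a point are proportional to the elasticities.
Buyer share = εs/(εs + |εd|) = 1.3/(1.3 + 1) = 13/23; seller share = |εd|/(εs + |εd|) = 10/23.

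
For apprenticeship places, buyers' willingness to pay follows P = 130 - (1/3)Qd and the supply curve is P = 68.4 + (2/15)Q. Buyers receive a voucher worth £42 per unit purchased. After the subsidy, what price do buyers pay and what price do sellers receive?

Pre-subsidy: 130 - (1/3)Q = 68.4 + (2/15)Q gives Q* = 132 and P* = 86.
With the rebate, buyers effectively pay Pb = Ps − 42, where Ps is the price sellers receive.
On the curves, Pb = 130 - (1/3)Q and Ps = 68.4 + (2/15)Q; the wedge Ps − Pb = 42 gives 68.4 + (2/15)Q − (130 - (1/3)Q) = 42, so Q' = 222.
Then Pb = 130 − (1/3)·222 = 56 and Ps = 68.4 + (2/15)·222 = 98.

Buyers pay £56; sellers receive £98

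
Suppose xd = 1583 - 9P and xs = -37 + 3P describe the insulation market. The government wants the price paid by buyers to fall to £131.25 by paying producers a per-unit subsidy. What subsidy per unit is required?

Required subsidy s = £15 per unit

At a buyer price of 131.25, quantity demanded is 1583 − 9·131.25 = 401.75.
Sellers supply 401.75 only when they receive Ps with -37 + 3·Ps = 401.75, i.e. Ps = 146.25.
s = Ps − Pb = 146.25 − 131.25 = 15.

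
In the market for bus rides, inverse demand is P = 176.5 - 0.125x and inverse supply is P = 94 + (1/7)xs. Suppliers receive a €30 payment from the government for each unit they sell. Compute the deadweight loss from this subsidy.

Deadweight loss = €1680

Pre-subsidy: 176.5 - 0.125x = 94 + (1/7)x gives x* = 308 and P* = 138.
With the subsidy, sellers receive Ps = Pb + 30 for each unit, where Pb is the price buyers pay.
On the curves, Pb = 176.5 - 0.125x and Ps = 94 + (1/7)x; the wedge Ps − Pb = 30 gives 94 + (1/7)x − (176.5 - 0.125x) = 30, so x' = 420.
Then Pb = 176.5 − 0.125·420 = 124 and Ps = 94 + (1/7)·420 = 154.
The subsidy expands output by 420 − 308 = 112 past the efficient level; on those units the gap between marginal cost and willingness to pay runs from 0 up to 30.
DWL = ½ × 30 × 112 = 1680.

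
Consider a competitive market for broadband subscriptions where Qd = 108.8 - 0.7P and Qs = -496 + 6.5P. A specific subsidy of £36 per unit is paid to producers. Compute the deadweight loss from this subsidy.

Deadweight loss = £409.5

Pre-subsidy: 108.8 - 0.7P = -496 + 6.5P gives P* = 84, Q* = 50.
With the subsidy, sellers receive Ps = Pb + 36 for each unit, where Pb is the price buyers pay.
Supply in terms of Pb becomes Qs = -496 + 6.5(Pb + 36) = -262 + 6.5Pb. Setting this equal to demand: 108.8 - 0.7Pb = -262 + 6.5Pb, so Pb = 51.5.
Sellers receive Ps = 51.5 + 36 = 87.5; Q' = 108.8 − 0.7·51.5 = 72.75.
The subsidy expands output by 72.75 − 50 = 22.75 past the efficient level; on those units the gap between marginal cost and willingness to pay runs from 0 up to 36.
DWL = ½ × 36 × 22.75 = 409.5.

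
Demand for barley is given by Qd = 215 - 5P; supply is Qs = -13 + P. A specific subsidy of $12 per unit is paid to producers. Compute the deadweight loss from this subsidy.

Deadweight loss = $60

Pre-subsidy: 215 - 5P = -13 + P gives P* = 38, Q* = 25.
With the subsidy, sellers receive Ps = Pb + 12 for each unit, where Pb is the price buyers pay.
Supply in terms of Pb becomes Qs = -13 + 1(Pb + 12) = -1 + Pb. Setting this equal to demand: 215 - 5Pb = -1 + Pb, so Pb = 36.
Sellers receive Ps = 36 + 12 = 48; Q' = 215 − 5·36 = 35.
The subsidy expands output by 35 − 25 = 10 past the efficient level; on those units the gap between marginal cost and willingness to pay runs from 0 up to 12.
DWL = ½ × 12 × 10 = 60.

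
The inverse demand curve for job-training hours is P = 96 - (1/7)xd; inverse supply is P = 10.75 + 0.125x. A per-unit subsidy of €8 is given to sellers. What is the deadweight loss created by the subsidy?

Pre-subsidy: 96 - (1/7)x = 10.75 + 0.125x gives x* = 4774/15 and P* = 758/15.
With the subsidy, sellers receive Ps = Pb + 8 for each unit, where Pb is the price buyers pay.
On the curves, Pb = 96 - (1/7)x and Ps = 10.75 + 0.125x; the wedge Ps − Pb = 8 gives 10.75 + 0.125x − (96 - (1/7)x) = 8, so x' = 5222/15.
Then Pb = 96 − (1/7)·(5222/15) = 694/15 and Ps = 10.75 + 0.125·(5222/15) = 814/15.
The subsidy expands output by 5222/15 − 4774/15 = 448/15 past the efficient level; on those units the gap between marginal cost and willingness to pay runs from 0 up to 8.
DWL = ½ × 8 × 448/15 = 1792/15.

Deadweight loss = 1792/15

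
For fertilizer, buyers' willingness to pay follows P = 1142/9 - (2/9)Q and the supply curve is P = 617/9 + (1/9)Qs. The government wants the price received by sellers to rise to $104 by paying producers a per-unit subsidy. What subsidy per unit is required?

At a seller price of 104, quantity supplied is -617 + 9·104 = 319.
Buyers absorb 319 only when they pay Pb = 1142/9 − (2/9)·319 = 56.
s = Ps − Pb = 104 − 56 = 48.

Required subsidy s = $48 per unit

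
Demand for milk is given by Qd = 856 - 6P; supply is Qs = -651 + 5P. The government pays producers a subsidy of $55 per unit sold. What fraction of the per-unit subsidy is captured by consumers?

Consumer share = 5/11

Pre-subsidy: 856 - 6P = -651 + 5P gives P* = 137, Q* = 34.
With the subsidy, sellers receive Ps = Pb + 55 for each unit, where Pb is the price buyers pay.
Supply in terms of Pb becomes Qs = -651 + 5(Pb + 55) = -376 + 5Pb. Setting this equal to demand: 856 - 6Pb = -376 + 5Pb, so Pb = 112.
Sellers receive Ps = 112 + 55 = 167; Q' = 856 − 6·112 = 184.
Buyers' price falls by P* − Pb = 137 − 112 = 25; sellers' price rises by Ps − P* = 167 − 137 = 30.
So consumers capture 25/55 = 5/11 of each unit of subsidy.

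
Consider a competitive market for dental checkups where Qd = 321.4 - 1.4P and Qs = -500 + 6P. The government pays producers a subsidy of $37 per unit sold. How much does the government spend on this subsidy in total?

Government cost = $7696

Pre-subsidy: 321.4 - 1.4P = -500 + 6P gives P* = 111, Q* = 166.
With the subsidy, sellers receive Ps = Pb + 37 for each unit, where Pb is the price buyers pay.
Supply in terms of Pb becomes Qs = -500 + 6(Pb + 37) = -278 + 6Pb. Setting this equal to demand: 321.4 - 1.4Pb = -278 + 6Pb, so Pb = 81.
Sellers receive Ps = 81 + 37 = 118; Q' = 321.4 − 1.4·81 = 208.
Government outlay = subsidy × quantity = 37 × 208 = 7696.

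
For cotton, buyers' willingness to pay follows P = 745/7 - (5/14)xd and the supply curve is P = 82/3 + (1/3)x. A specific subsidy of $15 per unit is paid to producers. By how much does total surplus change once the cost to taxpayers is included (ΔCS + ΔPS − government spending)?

Net change in total surplus = -4725/29

Pre-subsidy: 745/7 - (5/14)x = 82/3 + (1/3)x gives x* = 3322/29 and P* = 1900/29.
With the subsidy, sellers receive Ps = Pb + 15 for each unit, where Pb is the price buyers pay.
On the curves, Pb = 745/7 - (5/14)x and Ps = 82/3 + (1/3)x; the wedge Ps − Pb = 15 gives 82/3 + (1/3)x − (745/7 - (5/14)x) = 15, so x' = 3952/29.
Then Pb = 745/7 − (5/14)·(3952/29) = 1675/29 and Ps = 82/3 + (1/3)·(3952/29) = 2110/29.
ΔCS = ½(3322/29 + 3952/29)(1900/29 − 1675/29) = 818325/841; ΔPS = ½(3322/29 + 3952/29)(2110/29 − 1900/29) = 763770/841.
Government spending = 15 × 3952/29 = 59280/29.
Net change = 818325/841 + 763770/841 − 59280/29 = -4725/29. The loss equals the DWL triangle ½·15·630/29.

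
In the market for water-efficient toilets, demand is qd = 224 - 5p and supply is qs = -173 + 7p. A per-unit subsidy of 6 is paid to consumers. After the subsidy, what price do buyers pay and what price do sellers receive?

Pre-subsidy: 224 - 5p = -173 + 7p gives p* = 397/12, q* = 703/12.
With the rebate, buyers effectively pay pb = ps − 6, where ps is the price sellers receive.
Demand in terms of ps becomes qd = 224 − 5(ps − 6) = 254 - 5ps. Setting this equal to supply: 254 - 5ps = -173 + 7ps, so ps = 427/12.
Buyers pay pb = 427/12 − 6 = 355/12; q' = -173 + 7·(427/12) = 913/12.

Buyers pay 355/12; sellers receive 427/12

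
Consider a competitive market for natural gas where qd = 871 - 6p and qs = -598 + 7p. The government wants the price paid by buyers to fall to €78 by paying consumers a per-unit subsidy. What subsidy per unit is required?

Required subsidy s = €65 per unit

At a buyer price of 78, quantity demanded is 871 − 6·78 = 403.
Sellers supply 403 only when they receive ps with -598 + 7·ps = 403, i.e. ps = 143.
s = ps − pb = 143 − 78 = 65.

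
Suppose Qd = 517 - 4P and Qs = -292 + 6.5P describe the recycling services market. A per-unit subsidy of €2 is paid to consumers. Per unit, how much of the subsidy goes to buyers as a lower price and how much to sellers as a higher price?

Pre-subsidy: 517 - 4P = -292 + 6.5P gives P* = 1618/21, Q* = 4385/21.
With the rebate, buyers effectively pay Pb = Ps − 2, where Ps is the price sellers receive.
Demand in terms of Ps becomes Qd = 517 − 4(Ps − 2) = 525 - 4Ps. Setting this equal to supply: 525 - 4Ps = -292 + 6.5Ps, so Ps = 1634/21.
Buyers pay Pb = 1634/21 − 2 = 1592/21; Q' = -292 + 6.5·(1634/21) = 4489/21.
Buyers' price falls by P* − Pb = 1618/21 − 1592/21 = 26/21; sellers' price rises by Ps − P* = 1634/21 − 1618/21 = 16/21.

Buyers gain 26/21 per unit; sellers gain 16/21 per unit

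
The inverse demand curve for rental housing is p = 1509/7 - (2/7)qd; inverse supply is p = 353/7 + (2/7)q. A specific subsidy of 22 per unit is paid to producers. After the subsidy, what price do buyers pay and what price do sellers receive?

Pre-subsidy: 1509/7 - (2/7)q = 353/7 + (2/7)q gives q* = 289 and p* = 133.
With the subsidy, sellers receive ps = pb + 22 for each unit, where pb is the price buyers pay.
On the curves, pb = 1509/7 - (2/7)q and ps = 353/7 + (2/7)q; the wedge ps − pb = 22 gives 353/7 + (2/7)q − (1509/7 - (2/7)q) = 22, so q' = 327.5.
Then pb = 1509/7 − (2/7)·327.5 = 122 and ps = 353/7 + (2/7)·327.5 = 144.

Buyers pay 122; sellers receive 144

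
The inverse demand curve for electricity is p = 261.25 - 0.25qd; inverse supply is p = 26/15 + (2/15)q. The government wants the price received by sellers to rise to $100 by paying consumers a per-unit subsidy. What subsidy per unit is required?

At a seller price of 100, quantity supplied is -13 + 7.5·100 = 737.
Buyers absorb 737 only when they pay pb = 261.25 − 0.25·737 = 77.
s = ps − pb = 100 − 77 = 23.

Required subsidy s = $23 per unit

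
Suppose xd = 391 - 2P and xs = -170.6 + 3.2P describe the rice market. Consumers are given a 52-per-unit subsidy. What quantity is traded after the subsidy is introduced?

Pre-subsidy: 391 - 2P = -170.6 + 3.2P gives P* = 108, x* = 175.
With the rebate, buyers effectively pay Pb = Ps − 52, where Ps is the price sellers receive.
Demand in terms of Ps becomes xd = 391 − 2(Ps − 52) = 495 - 2Ps. Setting this equal to supply: 495 - 2Ps = -170.6 + 3.2Ps, so Ps = 128.
Buyers pay Pb = 128 − 52 = 76; x' = -170.6 + 3.2·128 = 239.

x' = 239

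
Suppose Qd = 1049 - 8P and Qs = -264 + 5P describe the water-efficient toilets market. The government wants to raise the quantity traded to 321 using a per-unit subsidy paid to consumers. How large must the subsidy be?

Required subsidy s = 26 per unit

At Q = 321, invert demand for the buyer price: Pb = (1049 − 321)/8 = 91; invert supply for the seller price: Ps = (321 − (-264))/5 = 117.
The subsidy must fill the gap: s = Ps − Pb = 117 − 91 = 26.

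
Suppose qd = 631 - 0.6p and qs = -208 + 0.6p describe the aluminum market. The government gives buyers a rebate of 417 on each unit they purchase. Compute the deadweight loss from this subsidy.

Deadweight loss = 26083.35

Pre-subsidy: 631 - 0.6p = -208 + 0.6p gives p* = 4195/6, q* = 211.5.
With the rebate, buyers effectively pay pb = ps − 417, where ps is the price sellers receive.
Demand in terms of ps becomes qd = 631 − 0.6(ps − 417) = 881.2 - 0.6ps. Setting this equal to supply: 881.2 - 0.6ps = -208 + 0.6ps, so ps = 2723/3.
Buyers pay pb = 2723/3 − 417 = 1472/3; q' = -208 + 0.6·(2723/3) = 336.6.
The subsidy expands output by 336.6 − 211.5 = 125.1 past the efficient level; on those units the gap between marginal cost and willingness to pay runs from 0 up to 417.
DWL = ½ × 417 × 125.1 = 26083.35.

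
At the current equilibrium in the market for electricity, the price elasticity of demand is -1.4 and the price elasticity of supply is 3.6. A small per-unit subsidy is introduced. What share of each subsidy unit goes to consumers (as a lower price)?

For a small subsidy around the equilibrium, the benefit split depends on the relative slopes, which at a point are proportional to the elasticities.
Buyer share = εs/(εs + |εd|) = 3.6/(3.6 + 1.4) = 0.72; seller share = |εd|/(εs + |εd|) = 0.28.

Consumer share = 0.72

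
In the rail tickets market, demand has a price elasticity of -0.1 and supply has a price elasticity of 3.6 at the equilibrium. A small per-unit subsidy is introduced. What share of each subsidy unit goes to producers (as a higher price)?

Producer share = 1/37

For a small subsidy around the equilibrium, the benefit split depends on the relative slopes, which at a point are proportional to the elasticities.
Buyer share = εs/(εs + |εd|) = 3.6/(3.6 + 0.1) = 36/37; seller share = |εd|/(εs + |εd|) = 1/37.
So producers capture 1/37 of the subsidy.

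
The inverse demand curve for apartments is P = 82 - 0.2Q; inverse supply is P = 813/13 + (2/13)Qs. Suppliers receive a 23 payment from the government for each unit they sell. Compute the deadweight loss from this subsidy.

Deadweight loss = 747.5

Pre-subsidy: 82 - 0.2Q = 813/13 + (2/13)Q gives Q* = 55 and P* = 71.
With the subsidy, sellers receive Ps = Pb + 23 for each unit, where Pb is the price buyers pay.
On the curves, Pb = 82 - 0.2Q and Ps = 813/13 + (2/13)Q; the wedge Ps − Pb = 23 gives 813/13 + (2/13)Q − (82 - 0.2Q) = 23, so Q' = 120.
Then Pb = 82 − 0.2·120 = 58 and Ps = 813/13 + (2/13)·120 = 81.
The subsidy expands output by 120 − 55 = 65 past the efficient level; on those units the gap between marginal cost and willingness to pay runs from 0 up to 23.
DWL = ½ × 23 × 65 = 747.5.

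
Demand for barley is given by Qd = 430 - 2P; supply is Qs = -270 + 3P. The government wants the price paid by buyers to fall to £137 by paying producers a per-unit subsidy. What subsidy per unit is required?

At a buyer price of 137, quantity demanded is 430 − 2·137 = 156.
Sellers supply 156 only when they receive Ps with -270 + 3·Ps = 156, i.e. Ps = 142.
s = Ps − Pb = 142 − 137 = 5.

Required subsidy s = £5 per unit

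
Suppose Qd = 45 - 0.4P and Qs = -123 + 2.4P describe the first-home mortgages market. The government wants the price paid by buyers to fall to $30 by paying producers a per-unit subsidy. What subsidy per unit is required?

Required subsidy s = $35 per unit

At a buyer price of 30, quantity demanded is 45 − 0.4·30 = 33.
Sellers supply 33 only when they receive Ps with -123 + 2.4·Ps = 33, i.e. Ps = 65.
s = Ps − Pb = 65 − 30 = 35.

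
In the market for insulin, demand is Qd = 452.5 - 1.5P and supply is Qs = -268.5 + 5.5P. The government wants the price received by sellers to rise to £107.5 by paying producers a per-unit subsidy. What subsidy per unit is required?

At a seller price of 107.5, quantity supplied is -268.5 + 5.5·107.5 = 322.75.
Buyers absorb 322.75 only when they pay Pb with 452.5 − 1.5·Pb = 322.75, i.e. Pb = 86.5.
s = Ps − Pb = 107.5 − 86.5 = 21.

Required subsidy s = £21 per unit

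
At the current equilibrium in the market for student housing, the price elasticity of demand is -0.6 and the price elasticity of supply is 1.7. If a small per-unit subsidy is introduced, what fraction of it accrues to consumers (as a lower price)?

For a small subsidy around the equilibrium, the benefit split depends on the relative slopes, which at a point are proportional to the elasticities.
Buyer share = εs/(εs + |εd|) = 1.7/(1.7 + 0.6) = 17/23; seller share = |εd|/(εs + |εd|) = 6/23.

Consumer share = 17/23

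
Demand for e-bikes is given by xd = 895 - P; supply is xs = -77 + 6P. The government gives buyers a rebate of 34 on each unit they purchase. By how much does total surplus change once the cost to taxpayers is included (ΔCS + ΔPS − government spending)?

Net change in total surplus = -3468/7

Pre-subsidy: 895 - P = -77 + 6P gives P* = 972/7, x* = 5293/7.
With the rebate, buyers effectively pay Pb = Ps − 34, where Ps is the price sellers receive.
Demand in terms of Ps becomes xd = 895 − 1(Ps − 34) = 929 - Ps. Setting this equal to supply: 929 - Ps = -77 + 6Ps, so Ps = 1006/7.
Buyers pay Pb = 1006/7 − 34 = 768/7; x' = -77 + 6·(1006/7) = 5497/7.
ΔCS = ½(5293/7 + 5497/7)(972/7 − 768/7) = 1100580/49; ΔPS = ½(5293/7 + 5497/7)(1006/7 − 972/7) = 183430/49.
Government spending = 34 × 5497/7 = 186898/7.
Net change = 1100580/49 + 183430/49 − 186898/7 = -3468/7. The loss equals the DWL triangle ½·34·204/7.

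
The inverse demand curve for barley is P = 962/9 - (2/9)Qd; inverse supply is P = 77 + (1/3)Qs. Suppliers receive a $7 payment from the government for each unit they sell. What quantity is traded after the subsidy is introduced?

Pre-subsidy: 962/9 - (2/9)Q = 77 + (1/3)Q gives Q* = 53.8 and P* = 1424/15.
With the subsidy, sellers receive Ps = Pb + 7 for each unit, where Pb is the price buyers pay.
On the curves, Pb = 962/9 - (2/9)Q and Ps = 77 + (1/3)Q; the wedge Ps − Pb = 7 gives 77 + (1/3)Q − (962/9 - (2/9)Q) = 7, so Q' = 66.4.
Then Pb = 962/9 − (2/9)·66.4 = 1382/15 and Ps = 77 + (1/3)·66.4 = 1487/15.

Q' = 66.4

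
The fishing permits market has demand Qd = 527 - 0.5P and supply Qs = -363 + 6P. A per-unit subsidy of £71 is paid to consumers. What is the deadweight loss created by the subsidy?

Deadweight loss = 15123/13

Pre-subsidy: 527 - 0.5P = -363 + 6P gives P* = 1780/13, Q* = 5961/13.
With the rebate, buyers effectively pay Pb = Ps − 71, where Ps is the price sellers receive.
Demand in terms of Ps becomes Qd = 527 − 0.5(Ps − 71) = 562.5 - 0.5Ps. Setting this equal to supply: 562.5 - 0.5Ps = -363 + 6Ps, so Ps = 1851/13.
Buyers pay Pb = 1851/13 − 71 = 928/13; Q' = -363 + 6·(1851/13) = 6387/13.
The subsidy expands output by 6387/13 − 5961/13 = 426/13 past the efficient level; on those units the gap between marginal cost and willingness to pay runs from 0 up to 71.
DWL = ½ × 71 × 426/13 = 15123/13.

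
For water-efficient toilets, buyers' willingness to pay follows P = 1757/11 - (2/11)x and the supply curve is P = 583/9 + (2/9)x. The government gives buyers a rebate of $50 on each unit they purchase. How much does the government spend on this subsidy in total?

Pre-subsidy: 1757/11 - (2/11)x = 583/9 + (2/9)x gives x* = 235 and P* = 117.
With the rebate, buyers effectively pay Pb = Ps − 50, where Ps is the price sellers receive.
On the curves, Pb = 1757/11 - (2/11)x and Ps = 583/9 + (2/9)x; the wedge Ps − Pb = 50 gives 583/9 + (2/9)x − (1757/11 - (2/11)x) = 50, so x' = 358.75.
Then Pb = 1757/11 − (2/11)·358.75 = 94.5 and Ps = 583/9 + (2/9)·358.75 = 144.5.
Government outlay = subsidy × quantity = 50 × 358.75 = 17937.5.

Government cost = $17937.5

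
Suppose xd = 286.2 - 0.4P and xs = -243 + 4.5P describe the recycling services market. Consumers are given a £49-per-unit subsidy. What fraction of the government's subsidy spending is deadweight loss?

DWL / government spending = 1/29

Pre-subsidy: 286.2 - 0.4P = -243 + 4.5P gives P* = 108, x* = 243.
With the rebate, buyers effectively pay Pb = Ps − 49, where Ps is the price sellers receive.
Demand in terms of Ps becomes xd = 286.2 − 0.4(Ps − 49) = 305.8 - 0.4Ps. Setting this equal to supply: 305.8 - 0.4Ps = -243 + 4.5Ps, so Ps = 112.
Buyers pay Pb = 112 − 49 = 63; x' = -243 + 4.5·112 = 261.
ΔCS = ½(243 + 261)(108 − 63) = 11340; ΔPS = ½(243 + 261)(112 − 108) = 1008.
Government spending = 49 × 261 = 12789.
DWL = ½ × 49 × (261 − 243) = 441; fraction = 441 / 12789 = 1/29.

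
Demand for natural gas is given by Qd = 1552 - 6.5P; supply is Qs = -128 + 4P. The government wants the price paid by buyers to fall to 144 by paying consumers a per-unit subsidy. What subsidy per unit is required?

Required subsidy s = 42 per unit

At a buyer price of 144, quantity demanded is 1552 − 6.5·144 = 616.
Sellers supply 616 only when they receive Ps with -128 + 4·Ps = 616, i.e. Ps = 186.
s = Ps − Pb = 186 − 144 = 42.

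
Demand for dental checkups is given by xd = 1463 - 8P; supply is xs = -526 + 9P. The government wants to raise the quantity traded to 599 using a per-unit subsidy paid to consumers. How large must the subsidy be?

Required subsidy s = 17 per unit

At x = 599, invert demand for the buyer price: Pb = (1463 − 599)/8 = 108; invert supply for the seller price: Ps = (599 − (-526))/9 = 125.
The subsidy must fill the gap: s = Ps − Pb = 125 − 108 = 17.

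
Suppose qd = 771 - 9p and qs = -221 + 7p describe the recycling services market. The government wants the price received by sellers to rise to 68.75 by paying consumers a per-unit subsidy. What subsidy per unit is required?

At a seller price of 68.75, quantity supplied is -221 + 7·68.75 = 260.25.
Buyers absorb 260.25 only when they pay pb with 771 − 9·pb = 260.25, i.e. pb = 56.75.
s = ps − pb = 68.75 − 56.75 = 12.

Required subsidy s = 12 per unit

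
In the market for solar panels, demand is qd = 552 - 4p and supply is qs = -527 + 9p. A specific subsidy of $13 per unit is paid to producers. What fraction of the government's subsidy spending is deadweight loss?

DWL / government spending = 0.0703125

Pre-subsidy: 552 - 4p = -527 + 9p gives p* = 83, q* = 220.
With the subsidy, sellers receive ps = pb + 13 for each unit, where pb is the price buyers pay.
Supply in terms of pb becomes qs = -527 + 9(pb + 13) = -410 + 9pb. Setting this equal to demand: 552 - 4pb = -410 + 9pb, so pb = 74.
Sellers receive ps = 74 + 13 = 87; q' = 552 − 4·74 = 256.
ΔCS = ½(220 + 256)(83 − 74) = 2142; ΔPS = ½(220 + 256)(87 − 83) = 952.
Government spending = 13 × 256 = 3328.
DWL = ½ × 13 × (256 − 220) = 234; fraction = 234 / 3328 = 0.0703125.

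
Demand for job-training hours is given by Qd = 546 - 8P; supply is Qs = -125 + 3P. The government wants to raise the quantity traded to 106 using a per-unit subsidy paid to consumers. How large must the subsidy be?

At Q = 106, invert demand for the buyer price: Pb = (546 − 106)/8 = 55; invert supply for the seller price: Ps = (106 − (-125))/3 = 77.
The subsidy must fill the gap: s = Ps − Pb = 77 − 55 = 22.

Required subsidy s = 22 per unit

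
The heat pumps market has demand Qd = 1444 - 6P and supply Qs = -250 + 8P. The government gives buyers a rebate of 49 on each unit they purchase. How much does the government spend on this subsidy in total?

Government cost = 43414

Pre-subsidy: 1444 - 6P = -250 + 8P gives P* = 121, Q* = 718.
With the rebate, buyers effectively pay Pb = Ps − 49, where Ps is the price sellers receive.
Demand in terms of Ps becomes Qd = 1444 − 6(Ps − 49) = 1738 - 6Ps. Setting this equal to supply: 1738 - 6Ps = -250 + 8Ps, so Ps = 142.
Buyers pay Pb = 142 − 49 = 93; Q' = -250 + 8·142 = 886.
Government outlay = subsidy × quantity = 49 × 886 = 43414.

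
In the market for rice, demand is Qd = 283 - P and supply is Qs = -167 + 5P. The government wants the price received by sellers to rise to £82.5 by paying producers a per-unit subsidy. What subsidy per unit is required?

At a seller price of 82.5, quantity supplied is -167 + 5·82.5 = 245.5.
Buyers absorb 245.5 only when they pay Pb with 283 − 1·Pb = 245.5, i.e. Pb = 37.5.
s = Ps − Pb = 82.5 − 37.5 = 45.

Required subsidy s = £45 per unit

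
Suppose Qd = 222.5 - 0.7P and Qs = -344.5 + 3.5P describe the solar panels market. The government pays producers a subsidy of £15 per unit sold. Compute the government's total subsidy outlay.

Government cost = £2051.25

Pre-subsidy: 222.5 - 0.7P = -344.5 + 3.5P gives P* = 135, Q* = 128.
With the subsidy, sellers receive Ps = Pb + 15 for each unit, where Pb is the price buyers pay.
Supply in terms of Pb becomes Qs = -344.5 + 3.5(Pb + 15) = -292 + 3.5Pb. Setting this equal to demand: 222.5 - 0.7Pb = -292 + 3.5Pb, so Pb = 122.5.
Sellers receive Ps = 122.5 + 15 = 137.5; Q' = 222.5 − 0.7·122.5 = 136.75.
Government outlay = subsidy × quantity = 15 × 136.75 = 2051.25.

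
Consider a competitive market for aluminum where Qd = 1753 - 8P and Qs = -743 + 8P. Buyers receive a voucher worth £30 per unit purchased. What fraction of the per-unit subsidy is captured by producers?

Pre-subsidy: 1753 - 8P = -743 + 8P gives P* = 156, Q* = 505.
With the rebate, buyers effectively pay Pb = Ps − 30, where Ps is the price sellers receive.
Demand in terms of Ps becomes Qd = 1753 − 8(Ps − 30) = 1993 - 8Ps. Setting this equal to supply: 1993 - 8Ps = -743 + 8Ps, so Ps = 171.
Buyers pay Pb = 171 − 30 = 141; Q' = -743 + 8·171 = 625.
Buyers' price falls by P* − Pb = 156 − 141 = 15; sellers' price rises by Ps − P* = 171 − 156 = 15.
So producers capture 15/30 = 0.5 of each unit of subsidy.

Producer share = 0.5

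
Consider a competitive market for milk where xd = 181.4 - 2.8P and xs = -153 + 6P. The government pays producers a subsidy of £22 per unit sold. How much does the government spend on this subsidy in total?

Government cost = £2574

Pre-subsidy: 181.4 - 2.8P = -153 + 6P gives P* = 38, x* = 75.
With the subsidy, sellers receive Ps = Pb + 22 for each unit, where Pb is the price buyers pay.
Supply in terms of Pb becomes xs = -153 + 6(Pb + 22) = -21 + 6Pb. Setting this equal to demand: 181.4 - 2.8Pb = -21 + 6Pb, so Pb = 23.
Sellers receive Ps = 23 + 22 = 45; x' = 181.4 − 2.8·23 = 117.
Government outlay = subsidy × quantity = 22 × 117 = 2574.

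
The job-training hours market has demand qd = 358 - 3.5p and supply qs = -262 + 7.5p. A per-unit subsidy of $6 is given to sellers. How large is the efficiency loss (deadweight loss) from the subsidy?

Pre-subsidy: 358 - 3.5p = -262 + 7.5p gives p* = 620/11, q* = 1768/11.
With the subsidy, sellers receive ps = pb + 6 for each unit, where pb is the price buyers pay.
Supply in terms of pb becomes qs = -262 + 7.5(pb + 6) = -217 + 7.5pb. Setting this equal to demand: 358 - 3.5pb = -217 + 7.5pb, so pb = 575/11.
Sellers receive ps = 575/11 + 6 = 641/11; q' = 358 − 3.5·(575/11) = 3851/22.
The subsidy expands output by 3851/22 − 1768/11 = 315/22 past the efficient level; on those units the gap between marginal cost and willingness to pay runs from 0 up to 6.
DWL = ½ × 6 × 315/22 = 945/22.

Deadweight loss = 945/22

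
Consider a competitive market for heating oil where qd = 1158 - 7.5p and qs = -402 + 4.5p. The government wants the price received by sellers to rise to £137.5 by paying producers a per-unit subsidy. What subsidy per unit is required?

At a seller price of 137.5, quantity supplied is -402 + 4.5·137.5 = 216.75.
Buyers absorb 216.75 only when they pay pb with 1158 − 7.5·pb = 216.75, i.e. pb = 125.5.
s = ps − pb = 137.5 − 125.5 = 12.

Required subsidy s = £12 per unit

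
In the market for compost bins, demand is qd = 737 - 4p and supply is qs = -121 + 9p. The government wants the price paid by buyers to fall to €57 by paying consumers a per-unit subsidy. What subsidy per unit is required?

Required subsidy s = €13 per unit

At a buyer price of 57, quantity demanded is 737 − 4·57 = 509.
Sellers supply 509 only when they receive ps with -121 + 9·ps = 509, i.e. ps = 70.
s = ps − pb = 70 − 57 = 13.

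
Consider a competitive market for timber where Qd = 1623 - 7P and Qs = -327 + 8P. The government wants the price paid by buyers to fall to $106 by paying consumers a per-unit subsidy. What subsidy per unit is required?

At a buyer price of 106, quantity demanded is 1623 − 7·106 = 881.
Sellers supply 881 only when they receive Ps with -327 + 8·Ps = 881, i.e. Ps = 151.
s = Ps − Pb = 151 − 106 = 45.

Required subsidy s = $45 per unit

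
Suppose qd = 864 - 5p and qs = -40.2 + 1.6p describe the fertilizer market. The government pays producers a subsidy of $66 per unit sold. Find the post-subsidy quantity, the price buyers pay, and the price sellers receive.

Pre-subsidy: 864 - 5p = -40.2 + 1.6p gives p* = 137, q* = 179.
With the subsidy, sellers receive ps = pb + 66 for each unit, where pb is the price buyers pay.
Supply in terms of pb becomes qs = -40.2 + 1.6(pb + 66) = 65.4 + 1.6pb. Setting this equal to demand: 864 - 5pb = 65.4 + 1.6pb, so pb = 121.
Sellers receive ps = 121 + 66 = 187; q' = 864 − 5·121 = 259.

q' = 259; buyers pay $121; sellers receive $187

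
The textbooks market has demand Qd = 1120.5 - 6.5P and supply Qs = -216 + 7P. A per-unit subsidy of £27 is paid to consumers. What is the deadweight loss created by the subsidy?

Deadweight loss = £1228.5

Pre-subsidy: 1120.5 - 6.5P = -216 + 7P gives P* = 99, Q* = 477.
With the rebate, buyers effectively pay Pb = Ps − 27, where Ps is the price sellers receive.
Demand in terms of Ps becomes Qd = 1120.5 − 6.5(Ps − 27) = 1296 - 6.5Ps. Setting this equal to supply: 1296 - 6.5Ps = -216 + 7Ps, so Ps = 112.
Buyers pay Pb = 112 − 27 = 85; Q' = -216 + 7·112 = 568.
The subsidy expands output by 568 − 477 = 91 past the efficient level; on those units the gap between marginal cost and willingness to pay runs from 0 up to 27.
DWL = ½ × 27 × 91 = 1228.5.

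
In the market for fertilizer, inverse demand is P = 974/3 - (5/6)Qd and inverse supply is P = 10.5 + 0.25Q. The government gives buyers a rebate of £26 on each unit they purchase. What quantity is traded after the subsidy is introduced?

Q' = 314

Pre-subsidy: 974/3 - (5/6)Q = 10.5 + 0.25Q gives Q* = 290 and P* = 83.
With the rebate, buyers effectively pay Pb = Ps − 26, where Ps is the price sellers receive.
On the curves, Pb = 974/3 - (5/6)Q and Ps = 10.5 + 0.25Q; the wedge Ps − Pb = 26 gives 10.5 + 0.25Q − (974/3 - (5/6)Q) = 26, so Q' = 314.
Then Pb = 974/3 − (5/6)·314 = 63 and Ps = 10.5 + 0.25·314 = 89.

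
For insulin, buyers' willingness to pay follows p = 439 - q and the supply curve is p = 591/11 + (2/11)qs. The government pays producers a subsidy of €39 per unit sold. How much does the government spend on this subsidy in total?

Pre-subsidy: 439 - q = 591/11 + (2/11)q gives q* = 326 and p* = 113.
With the subsidy, sellers receive ps = pb + 39 for each unit, where pb is the price buyers pay.
On the curves, pb = 439 - q and ps = 591/11 + (2/11)q; the wedge ps − pb = 39 gives 591/11 + (2/11)q − (439 - q) = 39, so q' = 359.
Then pb = 439 − 1·359 = 80 and ps = 591/11 + (2/11)·359 = 119.
Government outlay = subsidy × quantity = 39 × 359 = 14001.

Government cost = €14001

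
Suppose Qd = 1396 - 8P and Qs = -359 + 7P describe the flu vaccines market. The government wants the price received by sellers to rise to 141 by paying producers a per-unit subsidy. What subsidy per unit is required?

At a seller price of 141, quantity supplied is -359 + 7·141 = 628.
Buyers absorb 628 only when they pay Pb with 1396 − 8·Pb = 628, i.e. Pb = 96.
s = Ps − Pb = 141 − 96 = 45.

Required subsidy s = 45 per unit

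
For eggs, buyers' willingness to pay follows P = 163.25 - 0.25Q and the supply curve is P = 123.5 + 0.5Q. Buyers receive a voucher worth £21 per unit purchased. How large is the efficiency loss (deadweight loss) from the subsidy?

Deadweight loss = £294

Pre-subsidy: 163.25 - 0.25Q = 123.5 + 0.5Q gives Q* = 53 and P* = 150.
With the rebate, buyers effectively pay Pb = Ps − 21, where Ps is the price sellers receive.
On the curves, Pb = 163.25 - 0.25Q and Ps = 123.5 + 0.5Q; the wedge Ps − Pb = 21 gives 123.5 + 0.5Q − (163.25 - 0.25Q) = 21, so Q' = 81.
Then Pb = 163.25 − 0.25·81 = 143 and Ps = 123.5 + 0.5·81 = 164.
The subsidy expands output by 81 − 53 = 28 past the efficient level; on those units the gap between marginal cost and willingness to pay runs from 0 up to 21.
DWL = ½ × 21 × 28 = 294.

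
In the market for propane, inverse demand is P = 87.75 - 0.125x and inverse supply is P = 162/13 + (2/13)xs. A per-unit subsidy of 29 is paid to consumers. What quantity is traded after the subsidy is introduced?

Pre-subsidy: 87.75 - 0.125x = 162/13 + (2/13)x gives x* = 270 and P* = 54.
With the rebate, buyers effectively pay Pb = Ps − 29, where Ps is the price sellers receive.
On the curves, Pb = 87.75 - 0.125x and Ps = 162/13 + (2/13)x; the wedge Ps − Pb = 29 gives 162/13 + (2/13)x − (87.75 - 0.125x) = 29, so x' = 374.
Then Pb = 87.75 − 0.125·374 = 41 and Ps = 162/13 + (2/13)·374 = 70.

x' = 374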